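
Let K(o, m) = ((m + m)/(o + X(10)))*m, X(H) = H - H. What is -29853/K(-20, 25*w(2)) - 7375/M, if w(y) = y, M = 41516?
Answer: 618766699/5189500 ≈ 119.23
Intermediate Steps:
X(H) = 0
K(o, m) = 2*m²/o (K(o, m) = ((m + m)/(o + 0))*m = ((2*m)/o)*m = (2*m/o)*m = 2*m²/o)
-29853/K(-20, 25*w(2)) - 7375/M = -29853/(2*(25*2)²/(-20)) - 7375/41516 = -29853/(2*50²*(-1/20)) - 7375*1/41516 = -29853/(2*2500*(-1/20)) - 7375/41516 = -29853/(-250) - 7375/41516 = -29853*(-1/250) - 7375/41516 = 29853/250 - 7375/41516 = 618766699/5189500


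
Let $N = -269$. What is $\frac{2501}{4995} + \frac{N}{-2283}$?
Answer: $\frac{2351146}{3801195} \approx 0.61853$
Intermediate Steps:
$\frac{2501}{4995} + \frac{N}{-2283} = \frac{2501}{4995} - \frac{269}{-2283} = 2501 \cdot \frac{1}{4995} - - \frac{269}{2283} = \frac{2501}{4995} + \frac{269}{2283} = \frac{2351146}{3801195}$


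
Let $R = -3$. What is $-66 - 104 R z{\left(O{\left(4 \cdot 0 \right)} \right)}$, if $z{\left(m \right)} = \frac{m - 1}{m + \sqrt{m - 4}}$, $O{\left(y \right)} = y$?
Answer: $-66 + 156 i \approx -66.0 + 156.0 i$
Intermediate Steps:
$z{\left(m \right)} = \frac{-1 + m}{m + \sqrt{-4 + m}}$
$-66 - 104 R z{\left(O{\left(4 \cdot 0 \right)} \right)} = -66 - 104 \left(- 3 \frac{-1 + 4 \cdot 0}{4 \cdot 0 + \sqrt{-4 + 4 \cdot 0}}\right) = -66 - 104 \left(- 3 \frac{-1 + 0}{0 + \sqrt{-4 + 0}}\right) = -66 - 104 \left(- 3 \frac{1}{0 + \sqrt{-4}} \left(-1\right)\right) = -66 - 104 \left(- 3 \frac{1}{0 + 2 i} \left(-1\right)\right) = -66 - 104 \left(- 3 \frac{1}{2 i} \left(-1\right)\right) = -66 - 104 \left(- 3 - \frac{i}{2} \left(-1\right)\right) = -66 - 104 \left(- 3 \frac{i}{2}\right) = -66 - 104 \left(- \frac{3 i}{2}\right) = -66 + 156 i$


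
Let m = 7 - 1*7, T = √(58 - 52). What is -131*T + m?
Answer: -131*√6 ≈ -320.88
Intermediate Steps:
T = √6 ≈ 2.4495
m = 0 (m = 7 - 7 = 0)
-131*T + m = -131*√6 + 0 = -131*√6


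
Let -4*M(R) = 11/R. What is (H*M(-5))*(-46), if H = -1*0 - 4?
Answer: 506/5 ≈ 101.20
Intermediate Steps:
M(R) = -11/(4*R)
H = -4 (H = 0 - 4 = -4)
(H*M(-5))*(-46) = -(-11)/(-5)*(-46) = -(-11)*(-1)/5*(-46) = -4*11/20*(-46) = -11/5*(-46) = 506/5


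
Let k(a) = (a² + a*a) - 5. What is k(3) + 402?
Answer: 415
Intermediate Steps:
k(a) = -5 + 2*a² (k(a) = (a² + a²) - 5 = 2*a² - 5 = -5 + 2*a²)
k(3) + 402 = (-5 + 2*3²) + 402 = (-5 + 2*9) + 402 = (-5 + 18) + 402 = 13 + 402 = 415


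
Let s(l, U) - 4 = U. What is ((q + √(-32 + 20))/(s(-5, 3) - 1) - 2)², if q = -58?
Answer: (35 - I*√3)²/9 ≈ 135.78 - 13.472*I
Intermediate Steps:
s(l, U) = 4 + U
((q + √(-32 + 20))/(s(-5, 3) - 1) - 2)² = ((-58 + √(-32 + 20))/((4 + 3) - 1) - 2)² = ((-58 + √(-12))/(7 - 1) - 2)² = ((-58 + 2*I*√3)/6 - 2)² = ((-58 + 2*I*√3)*(⅙) - 2)² = ((-29/3 + I*√3/3) - 2)² = (-35/3 + I*√3/3)²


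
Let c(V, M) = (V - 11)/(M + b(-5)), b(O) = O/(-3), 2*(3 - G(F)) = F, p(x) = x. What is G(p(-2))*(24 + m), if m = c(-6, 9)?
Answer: 717/8 ≈ 89.625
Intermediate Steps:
G(F) = 3 - F/2
b(O) = -O/3 (b(O) = O*(-1/3) = -O/3)
c(V, M) = (-11 + V)/(5/3 + M) (c(V, M) = (V - 11)/(M - 1/3*(-5)) = (-11 + V)/(M + 5/3) = (-11 + V)/(5/3 + M))
m = -51/32 (m = 3*(-11 - 6)/(5 + 3*9) = 3*(-17)/(5 + 27) = 3*(-17)/32 = 3*(1/32)*(-17) = -51/32 ≈ -1.5938)
G(p(-2))*(24 + m) = (3 - 1/2*(-2))*(24 - 51/32) = (3 + 1)*(717/32) = 4*(717/32) = 717/8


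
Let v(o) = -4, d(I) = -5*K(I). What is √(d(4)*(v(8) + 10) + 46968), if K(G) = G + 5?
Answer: √46698 ≈ 216.10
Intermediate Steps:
K(G) = 5 + G
d(I) = -25 - 5*I (d(I) = -5*(5 + I) = -25 - 5*I)
√(d(4)*(v(8) + 10) + 46968) = √((-25 - 5*4)*(-4 + 10) + 46968) = √((-25 - 20)*6 + 46968) = √(-45*6 + 46968) = √(-270 + 46968) = √46698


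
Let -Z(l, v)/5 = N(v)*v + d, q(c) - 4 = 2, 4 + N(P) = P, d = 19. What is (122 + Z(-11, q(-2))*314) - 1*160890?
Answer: -209438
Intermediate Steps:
N(P) = -4 + P
q(c) = 6 (q(c) = 4 + 2 = 6)
Z(l, v) = -95 - 5*v*(-4 + v) (Z(l, v) = -5*((-4 + v)*v + 19) = -5*(v*(-4 + v) + 19) = -5*(19 + v*(-4 + v)) = -95 - 5*v*(-4 + v))
(122 + Z(-11, q(-2))*314) - 1*160890 = (122 + (-95 - 5*6*(-4 + 6))*314) - 1*160890 = (122 + (-95 - 5*6*2)*314) - 160890 = (122 + (-95 - 60)*314) - 160890 = (122 - 155*314) - 160890 = (122 - 48670) - 160890 = -48548 - 160890 = -209438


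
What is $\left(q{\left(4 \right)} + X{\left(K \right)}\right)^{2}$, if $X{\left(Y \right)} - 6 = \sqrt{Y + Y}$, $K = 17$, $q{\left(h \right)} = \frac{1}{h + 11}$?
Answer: $\frac{15931}{225} + \frac{182 \sqrt{34}}{15} \approx 141.55$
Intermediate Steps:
$q{\left(h \right)} = \frac{1}{11 + h}$
$X{\left(Y \right)} = 6 + \sqrt{2} \sqrt{Y}$ ($X{\left(Y \right)} = 6 + \sqrt{Y + Y} = 6 + \sqrt{2 Y} = 6 + \sqrt{2} \sqrt{Y}$)
$\left(q{\left(4 \right)} + X{\left(K \right)}\right)^{2} = \left(\frac{1}{11 + 4} + \left(6 + \sqrt{2} \sqrt{17}\right)\right)^{2} = \left(\frac{1}{15} + \left(6 + \sqrt{34}\right)\right)^{2} = \left(\frac{91}{15} + \sqrt{34}\right)^{2}$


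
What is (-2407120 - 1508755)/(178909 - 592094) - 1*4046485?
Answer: -334388597770/82637 ≈ -4.0465e+6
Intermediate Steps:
(-2407120 - 1508755)/(178909 - 592094) - 1*4046485 = -3915875/(-413185) - 4046485 = -3915875*(-1/413185) - 4046485 = 783175/82637 - 4046485 = -334388597770/82637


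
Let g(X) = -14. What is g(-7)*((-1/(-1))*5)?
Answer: -70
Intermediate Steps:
g(-7)*((-1/(-1))*5) = -14*-1/(-1)*5 = -14*(-1*(-1))*5 = -14*5 = -70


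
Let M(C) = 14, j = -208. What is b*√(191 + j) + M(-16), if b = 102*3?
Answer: 14 + 306*I*√17 ≈ 14.0 + 1261.7*I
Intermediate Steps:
b = 306
b*√(191 + j) + M(-16) = 306*√(191 - 208) + 14 = 306*√(-17) + 14 = 306*(I*√17) + 14 = 306*I*√17 + 14 = 14 + 306*I*√17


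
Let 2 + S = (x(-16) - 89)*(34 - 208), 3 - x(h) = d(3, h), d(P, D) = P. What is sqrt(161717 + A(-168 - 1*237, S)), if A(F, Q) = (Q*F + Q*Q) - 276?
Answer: sqrt(233644677) ≈ 15285.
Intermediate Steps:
x(h) = 0 (x(h) = 3 - 1*3 = 3 - 3 = 0)
S = 15484 (S = -2 + (0 - 89)*(34 - 208) = -2 - 89*(-174) = -2 + 15486 = 15484)
A(F, Q) = -276 + Q**2 + F*Q (A(F, Q) = (F*Q + Q**2) - 276 = (Q**2 + F*Q) - 276 = -276 + Q**2 + F*Q)
sqrt(161717 + A(-168 - 1*237, S)) = sqrt(161717 + (-276 + 15484**2 + (-168 - 1*237)*15484)) = sqrt(161717 + (-276 + 239754256 + (-168 - 237)*15484)) = sqrt(161717 + (-276 + 239754256 - 405*15484)) = sqrt(161717 + (-276 + 239754256 - 6271020)) = sqrt(161717 + 233482960) = sqrt(233644677)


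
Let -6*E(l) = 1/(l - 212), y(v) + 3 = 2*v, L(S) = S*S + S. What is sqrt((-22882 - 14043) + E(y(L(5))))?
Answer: I*sqrt(31936431570)/930 ≈ 192.16*I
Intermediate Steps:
L(S) = S + S**2 (L(S) = S**2 + S = S + S**2)
y(v) = -3 + 2*v
E(l) = -1/(6*(-212 + l)) (E(l) = -1/(6*(l - 212)) = -1/(6*(-212 + l)))
sqrt((-22882 - 14043) + E(y(L(5)))) = sqrt((-22882 - 14043) - 1/(-1272 + 6*(-3 + 2*(5*(1 + 5))))) = sqrt(-36925 - 1/(-1272 + 6*(-3 + 2*(5*6)))) = sqrt(-36925 - 1/(-1272 + 6*(-3 + 2*30))) = sqrt(-36925 - 1/(-1272 + 6*(-3 + 60))) = sqrt(-36925 - 1/(-1272 + 6*57)) = sqrt(-36925 - 1/(-1272 + 342)) = sqrt(-36925 - 1/(-930)) = sqrt(-36925 - 1*(-1/930)) = sqrt(-36925 + 1/930) = sqrt(-34340249/930) = I*sqrt(31936431570)/930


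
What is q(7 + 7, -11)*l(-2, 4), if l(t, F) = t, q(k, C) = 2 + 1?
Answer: -6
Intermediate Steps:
q(k, C) = 3
q(7 + 7, -11)*l(-2, 4) = 3*(-2) = -6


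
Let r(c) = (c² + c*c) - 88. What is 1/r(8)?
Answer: 1/40 ≈ 0.025000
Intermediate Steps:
r(c) = -88 + 2*c² (r(c) = (c² + c²) - 88 = 2*c² - 88 = -88 + 2*c²)
1/r(8) = 1/(-88 + 2*8²) = 1/(-88 + 2*64) = 1/(-88 + 128) = 1/40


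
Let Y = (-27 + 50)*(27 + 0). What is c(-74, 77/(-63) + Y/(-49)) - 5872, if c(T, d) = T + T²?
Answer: -470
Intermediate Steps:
Y = 621 (Y = 23*27 = 621)
c(-74, 77/(-63) + Y/(-49)) - 5872 = -74*(1 - 74) - 5872 = -74*(-73) - 5872 = 5402 - 5872 = -470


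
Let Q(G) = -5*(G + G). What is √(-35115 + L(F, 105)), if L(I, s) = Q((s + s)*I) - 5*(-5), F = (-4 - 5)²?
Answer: 17*I*√710 ≈ 452.98*I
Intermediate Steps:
F = 81 (F = (-9)² = 81)
Q(G) = -10*G
L(I, s) = 25 - 20*I*s (L(I, s) = -10*(s + s)*I - 5*(-5) = -10*2*s*I + 25 = -20*I*s + 25 = 25 - 20*I*s)
√(-35115 + L(F, 105)) = √(-35115 + (25 - 20*81*105)) = √(-35115 + (25 - 170100)) = √(-35115 - 170075) = √(-205190) = 17*I*√710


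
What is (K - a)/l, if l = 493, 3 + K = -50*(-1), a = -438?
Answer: 485/493 ≈ 0.98377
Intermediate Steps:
K = 47 (K = -3 - 50*(-1) = -3 + 50 = 47)
(K - a)/l = (47 - 1*(-438))/493 = (47 + 438)*(1/493) = 485*(1/493) = 485/493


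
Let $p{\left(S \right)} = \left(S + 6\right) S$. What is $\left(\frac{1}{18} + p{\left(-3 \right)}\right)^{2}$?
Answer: $\frac{25921}{324} \approx 80.003$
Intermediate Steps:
$p{\left(S \right)} = S \left(6 + S\right)$ ($p{\left(S \right)} = \left(6 + S\right) S = S \left(6 + S\right)$)
$\left(\frac{1}{18} + p{\left(-3 \right)}\right)^{2} = \left(\frac{1}{18} - 3 \left(6 - 3\right)\right)^{2} = \left(\frac{1}{18} - 9\right)^{2} = \left(- \frac{161}{18}\right)^{2} = \frac{25921}{324}$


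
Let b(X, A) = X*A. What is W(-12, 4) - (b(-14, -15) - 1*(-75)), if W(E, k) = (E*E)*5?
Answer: 435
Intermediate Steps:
b(X, A) = A*X
W(E, k) = 5*E² (W(E, k) = E²*5 = 5*E²)
W(-12, 4) - (b(-14, -15) - 1*(-75)) = 5*(-12)² - (-15*(-14) - 1*(-75)) = 5*144 - (210 + 75) = 720 - 1*285 = 720 - 285 = 435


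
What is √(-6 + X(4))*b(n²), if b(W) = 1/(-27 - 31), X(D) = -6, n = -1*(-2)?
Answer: -I*√3/29 ≈ -0.059726*I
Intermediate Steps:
n = 2
b(W) = -1/58 (b(W) = 1/(-58) = -1/58)
√(-6 + X(4))*b(n²) = √(-6 - 6)*(-1/58) = √(-12)*(-1/58) = (2*I*√3)*(-1/58) = -I*√3/29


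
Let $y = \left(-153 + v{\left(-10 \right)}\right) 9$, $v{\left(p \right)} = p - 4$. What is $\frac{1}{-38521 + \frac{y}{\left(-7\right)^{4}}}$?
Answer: $- \frac{2401}{92490424} \approx -2.5959 \cdot 10^{-5}$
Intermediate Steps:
$v{\left(p \right)} = -4 + p$
$y = -1503$ ($y = \left(-153 - 14\right) 9 = \left(-167\right) 9 = -1503$)
$\frac{1}{-38521 + \frac{y}{\left(-7\right)^{4}}} = \frac{1}{-38521 - \frac{1503}{\left(-7\right)^{4}}} = \frac{1}{-38521 - \frac{1503}{2401}} = \frac{1}{- \frac{92490424}{2401}} = - \frac{2401}{92490424}$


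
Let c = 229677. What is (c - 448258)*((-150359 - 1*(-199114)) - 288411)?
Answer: 52384248136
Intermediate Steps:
(c - 448258)*((-150359 - 1*(-199114)) - 288411) = (229677 - 448258)*((-150359 - 1*(-199114)) - 288411) = -218581*((-150359 + 199114) - 288411) = -218581*(48755 - 288411) = -218581*(-239656) = 52384248136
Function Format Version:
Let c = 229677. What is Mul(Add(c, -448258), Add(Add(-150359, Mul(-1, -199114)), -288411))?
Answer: 52384248136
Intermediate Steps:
Mul(Add(c, -448258), Add(Add(-150359, Mul(-1, -199114)), -288411)) = Mul(Add(229677, -448258), Add(Add(-150359, Mul(-1, -199114)), -288411)) = Mul(-218581, Add(Add(-150359, 199114), -288411)) = Mul(-218581, Add(48755, -288411)) = Mul(-218581, -239656) = 52384248136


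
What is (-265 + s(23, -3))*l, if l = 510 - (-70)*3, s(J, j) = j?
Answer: -192960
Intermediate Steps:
l = 720 (l = 510 - 1*(-210) = 510 + 210 = 720)
(-265 + s(23, -3))*l = (-265 - 3)*720 = -268*720 = -192960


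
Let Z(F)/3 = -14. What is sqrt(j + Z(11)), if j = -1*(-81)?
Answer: sqrt(39) ≈ 6.2450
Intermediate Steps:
Z(F) = -42 (Z(F) = 3*(-14) = -42)
j = 81
sqrt(j + Z(11)) = sqrt(81 - 42) = sqrt(39)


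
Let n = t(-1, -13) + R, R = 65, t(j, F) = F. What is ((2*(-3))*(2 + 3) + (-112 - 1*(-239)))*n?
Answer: 5044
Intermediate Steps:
n = 52 (n = -13 + 65 = 52)
((2*(-3))*(2 + 3) + (-112 - 1*(-239)))*n = ((2*(-3))*(2 + 3) + (-112 - 1*(-239)))*52 = (-6*5 + (-112 + 239))*52 = (-30 + 127)*52 = 97*52 = 5044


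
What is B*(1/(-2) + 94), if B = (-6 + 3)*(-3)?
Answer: 1683/2 ≈ 841.50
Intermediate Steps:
B = 9 (B = -3*(-3) = 9)
B*(1/(-2) + 94) = 9*(1/(-2) + 94) = 9*(-½ + 94) = 9*(187/2) = 1683/2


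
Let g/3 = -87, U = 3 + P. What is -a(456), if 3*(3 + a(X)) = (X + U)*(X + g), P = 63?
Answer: -33927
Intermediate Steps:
U = 66 (U = 3 + 63 = 66)
g = -261 (g = 3*(-87) = -261)
a(X) = -3 + (-261 + X)*(66 + X)/3 (a(X) = -3 + ((X + 66)*(X - 261))/3 = -3 + ((66 + X)*(-261 + X))/3 = -3 + ((-261 + X)*(66 + X))/3 = -3 + (-261 + X)*(66 + X)/3)
-a(456) = -(-5745 - 65*456 + (⅓)*456²) = -(-5745 - 29640 + (⅓)*207936) = -(-5745 - 29640 + 69312) = -1*33927 = -33927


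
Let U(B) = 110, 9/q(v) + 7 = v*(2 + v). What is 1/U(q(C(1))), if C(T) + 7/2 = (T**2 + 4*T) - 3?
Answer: 1/110 ≈ 0.0090909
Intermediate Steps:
C(T) = -13/2 + T**2 + 4*T (C(T) = -7/2 + ((T**2 + 4*T) - 3) = -7/2 + (-3 + T**2 + 4*T) = -13/2 + T**2 + 4*T)
q(v) = 9/(-7 + v*(2 + v))
1/U(q(C(1))) = 1/110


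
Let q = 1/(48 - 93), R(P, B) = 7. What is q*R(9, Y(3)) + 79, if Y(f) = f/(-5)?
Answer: 3548/45 ≈ 78.844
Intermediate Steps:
Y(f) = -f/5 (Y(f) = f*(-1/5) = -f/5)
q = -1/45 (q = 1/(-45) = -1/45 ≈ -0.022222)
q*R(9, Y(3)) + 79 = -1/45*7 + 79 = -7/45 + 79 = 3548/45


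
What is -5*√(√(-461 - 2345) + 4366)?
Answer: -5*√(4366 + I*√2806) ≈ -330.38 - 2.0042*I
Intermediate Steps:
-5*√(√(-461 - 2345) + 4366) = -5*√(√(-2806) + 4366) = -5*√(I*√2806 + 4366) = -5*√(4366 + I*√2806)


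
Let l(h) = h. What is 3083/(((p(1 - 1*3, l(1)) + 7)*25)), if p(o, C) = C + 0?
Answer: 3083/200 ≈ 15.415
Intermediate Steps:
p(o, C) = C
3083/(((p(1 - 1*3, l(1)) + 7)*25)) = 3083/(((1 + 7)*25)) = 3083/((8*25)) = 3083/200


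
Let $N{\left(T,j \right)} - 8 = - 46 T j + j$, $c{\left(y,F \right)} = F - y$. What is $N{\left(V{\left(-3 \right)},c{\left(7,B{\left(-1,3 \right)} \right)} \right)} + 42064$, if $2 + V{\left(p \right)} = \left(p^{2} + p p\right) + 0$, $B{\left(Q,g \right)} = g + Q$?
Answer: $45747$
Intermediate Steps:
$B{\left(Q,g \right)} = Q + g$
$V{\left(p \right)} = -2 + 2 p^{2}$ ($V{\left(p \right)} = -2 + \left(\left(p^{2} + p p\right) + 0\right) = -2 + \left(\left(p^{2} + p^{2}\right) + 0\right) = -2 + \left(2 p^{2} + 0\right) = -2 + 2 p^{2}$)
$N{\left(T,j \right)} = 8 + j - 46 T j$ ($N{\left(T,j \right)} = 8 + \left(- 46 T j + j\right) = 8 - \left(- j + 46 T j\right) = 8 + j - 46 T j$)
$N{\left(V{\left(-3 \right)},c{\left(7,B{\left(-1,3 \right)} \right)} \right)} + 42064 = \left(8 + \left(\left(-1 + 3\right) - 7\right) - 46 \left(-2 + 2 \left(-3\right)^{2}\right) \left(\left(-1 + 3\right) - 7\right)\right) + 42064 = \left(8 + \left(2 - 7\right) - 46 \left(-2 + 2 \cdot 9\right) \left(2 - 7\right)\right) + 42064 = \left(8 - 5 - 46 \left(-2 + 18\right) \left(-5\right)\right) + 42064 = \left(8 - 5 - 736 \left(-5\right)\right) + 42064 = \left(8 - 5 + 3680\right) + 42064 = 3683 + 42064 = 45747$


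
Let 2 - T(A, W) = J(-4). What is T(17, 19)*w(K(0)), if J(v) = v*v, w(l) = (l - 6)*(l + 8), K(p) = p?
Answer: 672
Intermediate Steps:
w(l) = (-6 + l)*(8 + l)
J(v) = v²
T(A, W) = -14 (T(A, W) = 2 - 1*(-4)² = 2 - 1*16 = 2 - 16 = -14)
T(17, 19)*w(K(0)) = -14*(-48 + 0² + 2*0) = -14*(-48 + 0 + 0) = -14*(-48) = 672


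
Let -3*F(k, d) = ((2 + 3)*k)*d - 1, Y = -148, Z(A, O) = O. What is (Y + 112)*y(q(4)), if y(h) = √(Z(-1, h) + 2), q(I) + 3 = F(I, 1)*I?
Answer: -12*I*√237 ≈ -184.74*I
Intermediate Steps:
F(k, d) = ⅓ - 5*d*k/3 (F(k, d) = -(((2 + 3)*k)*d - 1)/3 = -((5*k)*d - 1)/3 = -(5*d*k - 1)/3 = -(-1 + 5*d*k)/3 = ⅓ - 5*d*k/3)
q(I) = -3 + I*(⅓ - 5*I/3) (q(I) = -3 + (⅓ - 5/3*1*I)*I = -3 + (⅓ - 5*I/3)*I = -3 + I*(⅓ - 5*I/3))
y(h) = √(2 + h) (y(h) = √(h + 2) = √(2 + h))
(Y + 112)*y(q(4)) = (-148 + 112)*√(2 + (-3 - 5/3*4² + (⅓)*4)) = -36*√(2 + (-3 - 5/3*16 + 4/3)) = -36*√(2 + (-3 - 80/3 + 4/3)) = -36*√(2 - 85/3) = -12*I*√237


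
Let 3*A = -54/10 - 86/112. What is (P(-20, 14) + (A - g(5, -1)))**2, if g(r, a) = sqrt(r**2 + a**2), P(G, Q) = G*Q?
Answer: 56152748929/705600 + 236927*sqrt(26)/420 ≈ 82458.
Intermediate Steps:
g(r, a) = sqrt(a**2 + r**2)
A = -1727/840 (A = (-54/10 - 86/112)/3 = (-54*1/10 - 86*1/112)/3 = (-27/5 - 43/56)/3 = (1/3)*(-1727/280) = -1727/840 ≈ -2.0560)
(P(-20, 14) + (A - g(5, -1)))**2 = (-20*14 + (-1727/840 - sqrt((-1)**2 + 5**2)))**2 = (-280 + (-1727/840 - sqrt(1 + 25)))**2 = (-280 + (-1727/840 - sqrt(26)))**2 = (-236927/840 - sqrt(26))**2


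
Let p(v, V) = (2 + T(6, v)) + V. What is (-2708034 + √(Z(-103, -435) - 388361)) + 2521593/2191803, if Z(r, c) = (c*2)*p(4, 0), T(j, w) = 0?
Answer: -1978491507903/730601 + I*√390101 ≈ -2.708e+6 + 624.58*I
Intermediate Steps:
p(v, V) = 2 + V (p(v, V) = (2 + 0) + V = 2 + V)
Z(r, c) = 4*c (Z(r, c) = (c*2)*(2 + 0) = (2*c)*2 = 4*c)
(-2708034 + √(Z(-103, -435) - 388361)) + 2521593/2191803 = (-2708034 + √(4*(-435) - 388361)) + 2521593/2191803 = (-2708034 + √(-1740 - 388361)) + 2521593*(1/2191803) = (-2708034 + √(-390101)) + 840531/730601 = (-2708034 + I*√390101) + 840531/730601 = -1978491507903/730601 + I*√390101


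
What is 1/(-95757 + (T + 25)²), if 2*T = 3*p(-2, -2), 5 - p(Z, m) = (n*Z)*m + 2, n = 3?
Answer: -4/382499 ≈ -1.0458e-5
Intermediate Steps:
p(Z, m) = 3 - 3*Z*m (p(Z, m) = 5 - ((3*Z)*m + 2) = 5 - (3*Z*m + 2) = 5 - (2 + 3*Z*m) = 5 + (-2 - 3*Z*m) = 3 - 3*Z*m)
T = -27/2 (T = (3*(3 - 3*(-2)*(-2)))/2 = (3*(3 - 12))/2 = (3*(-9))/2 = (½)*(-27) = -27/2 ≈ -13.500)
1/(-95757 + (T + 25)²) = 1/(-95757 + (-27/2 + 25)²) = 1/(-95757 + (23/2)²) = 1/(-95757 + 529/4) = 1/(-382499/4) = -4/382499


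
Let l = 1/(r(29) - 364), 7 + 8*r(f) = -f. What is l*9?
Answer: -18/737 ≈ -0.024423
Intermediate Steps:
r(f) = -7/8 - f/8 (r(f) = -7/8 + (-f)/8 = -7/8 - f/8)
l = -2/737 (l = 1/((-7/8 - 1/8*29) - 364) = 1/((-7/8 - 29/8) - 364) = 1/(-9/2 - 364) = 1/(-737/2) = -2/737 ≈ -0.0027137)
l*9 = -2/737*9 = -18/737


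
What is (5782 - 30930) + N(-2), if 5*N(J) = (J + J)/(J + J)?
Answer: -125739/5 ≈ -25148.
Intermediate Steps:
N(J) = 1/5 (N(J) = ((J + J)/(J + J))/5 = ((2*J)/((2*J)))/5 = ((2*J)*(1/(2*J)))/5 = (1/5)*1 = 1/5)
(5782 - 30930) + N(-2) = (5782 - 30930) + 1/5 = -25148 + 1/5 = -125739/5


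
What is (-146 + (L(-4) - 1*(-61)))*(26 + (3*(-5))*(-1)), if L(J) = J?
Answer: -3649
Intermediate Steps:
(-146 + (L(-4) - 1*(-61)))*(26 + (3*(-5))*(-1)) = (-146 + (-4 - 1*(-61)))*(26 + (3*(-5))*(-1)) = (-146 + (-4 + 61))*(26 - 15*(-1)) = (-146 + 57)*(26 + 15) = -89*41 = -3649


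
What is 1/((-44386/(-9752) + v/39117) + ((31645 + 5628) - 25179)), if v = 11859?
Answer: 1077596/13037677369 ≈ 8.2652e-5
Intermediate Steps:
1/((-44386/(-9752) + v/39117) + ((31645 + 5628) - 25179)) = 1/((-44386/(-9752) + 11859/39117) + ((31645 + 5628) - 25179)) = 1/((-44386*(-1/9752) + 11859*(1/39117)) + (37273 - 25179)) = 1/((22193/4876 + 67/221) + 12094) = 1/(5231345/1077596 + 12094) = 1/(13037677369/1077596) = 1077596/13037677369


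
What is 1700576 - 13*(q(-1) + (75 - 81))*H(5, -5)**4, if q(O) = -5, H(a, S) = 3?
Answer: 1712159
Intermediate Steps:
1700576 - 13*(q(-1) + (75 - 81))*H(5, -5)**4 = 1700576 - 13*(-5 + (75 - 81))*3**4 = 1700576 - 13*(-5 - 6)*81 = 1700576 - 13*(-11*81) = 1700576 - 13*(-891) = 1700576 - 1*(-11583) = 1700576 + 11583 = 1712159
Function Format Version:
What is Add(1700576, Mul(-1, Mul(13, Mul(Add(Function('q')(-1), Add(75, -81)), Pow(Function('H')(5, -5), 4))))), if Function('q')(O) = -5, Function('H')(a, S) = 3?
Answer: 1712159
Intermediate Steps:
Add(1700576, Mul(-1, Mul(13, Mul(Add(Function('q')(-1), Add(75, -81)), Pow(Function('H')(5, -5), 4))))) = Add(1700576, Mul(-1, Mul(13, Mul(Add(-5, Add(75, -81)), Pow(3, 4))))) = Add(1700576, Mul(-1, Mul(13, Mul(Add(-5, -6), 81)))) = Add(1700576, Mul(-1, Mul(13, Mul(-11, 81)))) = Add(1700576, Mul(-1, Mul(13, -891))) = Add(1700576, Mul(-1, -11583)) = Add(1700576, 11583) = 1712159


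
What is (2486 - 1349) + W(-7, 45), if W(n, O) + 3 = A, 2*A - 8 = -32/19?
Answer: 21606/19 ≈ 1137.2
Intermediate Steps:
A = 60/19 (A = 4 + (-32/19)/2 = 4 + (-32*1/19)/2 = 4 + (½)*(-32/19) = 4 - 16/19 = 60/19 ≈ 3.1579)
W(n, O) = 3/19 (W(n, O) = -3 + 60/19 = 3/19)
(2486 - 1349) + W(-7, 45) = (2486 - 1349) + 3/19 = 1137 + 3/19 = 21606/19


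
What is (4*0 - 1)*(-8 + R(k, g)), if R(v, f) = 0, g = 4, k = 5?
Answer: 8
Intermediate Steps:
(4*0 - 1)*(-8 + R(k, g)) = (4*0 - 1)*(-8 + 0) = (0 - 1)*(-8) = -1*(-8) = 8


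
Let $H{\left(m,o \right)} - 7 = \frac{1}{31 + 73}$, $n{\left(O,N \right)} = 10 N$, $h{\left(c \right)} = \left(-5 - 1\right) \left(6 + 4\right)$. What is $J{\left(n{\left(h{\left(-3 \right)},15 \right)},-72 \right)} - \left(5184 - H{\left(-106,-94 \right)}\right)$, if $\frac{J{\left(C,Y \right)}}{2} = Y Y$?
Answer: $\frac{539865}{104} \approx 5191.0$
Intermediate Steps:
$h{\left(c \right)} = -60$ ($h{\left(c \right)} = \left(-6\right) 10 = -60$)
$J{\left(C,Y \right)} = 2 Y^{2}$ ($J{\left(C,Y \right)} = 2 Y Y = 2 Y^{2}$)
$H{\left(m,o \right)} = \frac{729}{104}$ ($H{\left(m,o \right)} = 7 + \frac{1}{31 + 73} = 7 + \frac{1}{104} = \frac{729}{104}$)
$J{\left(n{\left(h{\left(-3 \right)},15 \right)},-72 \right)} - \left(5184 - H{\left(-106,-94 \right)}\right) = 2 \left(-72\right)^{2} - \left(5184 - \frac{729}{104}\right) = 2 \cdot 5184 - \left(5184 - \frac{729}{104}\right) = 10368 - \frac{538407}{104} = \frac{539865}{104}$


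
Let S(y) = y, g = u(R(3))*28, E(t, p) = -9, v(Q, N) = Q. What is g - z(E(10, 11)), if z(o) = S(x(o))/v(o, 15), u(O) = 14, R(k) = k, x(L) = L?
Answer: 391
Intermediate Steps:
g = 392 (g = 14*28 = 392)
z(o) = 1 (z(o) = o/o = 1)
g - z(E(10, 11)) = 392 - 1*1 = 392 - 1 = 391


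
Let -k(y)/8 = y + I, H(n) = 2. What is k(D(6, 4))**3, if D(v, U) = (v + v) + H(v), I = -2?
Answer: -884736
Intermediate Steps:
D(v, U) = 2 + 2*v (D(v, U) = (v + v) + 2 = 2*v + 2 = 2 + 2*v)
k(y) = 16 - 8*y (k(y) = -8*(y - 2) = -8*(-2 + y) = 16 - 8*y)
k(D(6, 4))**3 = (16 - 8*(2 + 2*6))**3 = (16 - 8*(2 + 12))**3 = (16 - 8*14)**3 = (16 - 112)**3 = (-96)**3 = -884736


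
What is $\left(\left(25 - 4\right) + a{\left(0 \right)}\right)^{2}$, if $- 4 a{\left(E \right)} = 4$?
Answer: $400$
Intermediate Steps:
$a{\left(E \right)} = -1$ ($a{\left(E \right)} = \left(- \frac{1}{4}\right) 4 = -1$)
$\left(\left(25 - 4\right) + a{\left(0 \right)}\right)^{2} = \left(\left(25 - 4\right) - 1\right)^{2} = \left(21 - 1\right)^{2} = 20^{2} = 400$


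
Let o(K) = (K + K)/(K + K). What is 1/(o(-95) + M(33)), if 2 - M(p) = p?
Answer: -1/30 ≈ -0.033333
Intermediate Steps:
o(K) = 1 (o(K) = (2*K)/((2*K)) = (2*K)*(1/(2*K)) = 1)
M(p) = 2 - p
1/(o(-95) + M(33)) = 1/(1 + (2 - 1*33)) = 1/(1 + (2 - 33)) = 1/(1 - 31) = 1/(-30) = -1/30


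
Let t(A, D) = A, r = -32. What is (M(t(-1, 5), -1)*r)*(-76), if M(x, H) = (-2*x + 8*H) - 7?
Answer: -31616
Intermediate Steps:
M(x, H) = -7 - 2*x + 8*H
(M(t(-1, 5), -1)*r)*(-76) = ((-7 - 2*(-1) + 8*(-1))*(-32))*(-76) = ((-7 + 2 - 8)*(-32))*(-76) = -13*(-32)*(-76) = 416*(-76) = -31616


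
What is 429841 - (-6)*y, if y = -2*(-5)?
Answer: 429901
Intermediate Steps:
y = 10
429841 - (-6)*y = 429841 - (-6)*10 = 429841 - 1*(-60) = 429841 + 60 = 429901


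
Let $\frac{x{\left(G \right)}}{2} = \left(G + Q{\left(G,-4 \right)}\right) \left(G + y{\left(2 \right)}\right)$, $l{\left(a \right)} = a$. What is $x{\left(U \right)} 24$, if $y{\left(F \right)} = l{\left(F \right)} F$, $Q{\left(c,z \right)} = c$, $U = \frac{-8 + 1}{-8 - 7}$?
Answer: $\frac{15008}{75} \approx 200.11$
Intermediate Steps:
$U = \frac{7}{15}$ ($U = - \frac{7}{-15} = \left(-7\right) \left(- \frac{1}{15}\right) = \frac{7}{15} \approx 0.46667$)
$y{\left(F \right)} = F^{2}$ ($y{\left(F \right)} = F F = F^{2}$)
$x{\left(G \right)} = 4 G \left(4 + G\right)$ ($x{\left(G \right)} = 2 \left(G + G\right) \left(G + 2^{2}\right) = 2 \cdot 2 G \left(G + 4\right) = 2 \cdot 2 G \left(4 + G\right) = 4 G \left(4 + G\right)$)
$x{\left(U \right)} 24 = 4 \cdot \frac{7}{15} \left(4 + \frac{7}{15}\right) 24 = 4 \cdot \frac{7}{15} \cdot \frac{67}{15} \cdot 24 = \frac{1876}{225} \cdot 24 = \frac{15008}{75}$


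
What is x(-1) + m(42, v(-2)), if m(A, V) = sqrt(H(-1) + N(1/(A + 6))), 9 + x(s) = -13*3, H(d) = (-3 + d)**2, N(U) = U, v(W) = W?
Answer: -48 + sqrt(2307)/12 ≈ -43.997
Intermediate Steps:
x(s) = -48 (x(s) = -9 - 13*3 = -9 - 39 = -48)
m(A, V) = sqrt(16 + 1/(6 + A)) (m(A, V) = sqrt((-3 - 1)**2 + 1/(A + 6)) = sqrt((-4)**2 + 1/(6 + A)) = sqrt(16 + 1/(6 + A)))
x(-1) + m(42, v(-2)) = -48 + sqrt((97 + 16*42)/(6 + 42)) = -48 + sqrt((97 + 672)/48) = -48 + sqrt((1/48)*769) = -48 + sqrt(769/48) = -48 + sqrt(2307)/12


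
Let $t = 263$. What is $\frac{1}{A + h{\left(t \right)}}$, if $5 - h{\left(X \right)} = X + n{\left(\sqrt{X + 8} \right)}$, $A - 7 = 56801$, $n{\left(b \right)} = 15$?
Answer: $\frac{1}{56535} \approx 1.7688 \cdot 10^{-5}$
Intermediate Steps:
$A = 56808$ ($A = 7 + 56801 = 56808$)
$h{\left(X \right)} = -10 - X$ ($h{\left(X \right)} = 5 - \left(X + 15\right) = 5 - \left(15 + X\right) = -10 - X$)
$\frac{1}{A + h{\left(t \right)}} = \frac{1}{56808 - 273} = \frac{1}{56535}$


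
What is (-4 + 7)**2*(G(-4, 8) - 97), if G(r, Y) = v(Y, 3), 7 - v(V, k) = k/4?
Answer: -3267/4 ≈ -816.75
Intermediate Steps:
v(V, k) = 7 - k/4
G(r, Y) = 25/4 (G(r, Y) = 7 - 1/4*3 = 7 - 3/4 = 25/4)
(-4 + 7)**2*(G(-4, 8) - 97) = (-4 + 7)**2*(25/4 - 97) = 3**2*(-363/4) = 9*(-363/4) = -3267/4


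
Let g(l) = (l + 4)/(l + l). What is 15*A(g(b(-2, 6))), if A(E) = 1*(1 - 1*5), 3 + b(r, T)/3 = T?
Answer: -60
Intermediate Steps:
b(r, T) = -9 + 3*T
g(l) = (4 + l)/(2*l) (g(l) = (4 + l)/((2*l)) = (4 + l)*(1/(2*l)) = (4 + l)/(2*l))
A(E) = -4 (A(E) = 1*(1 - 5) = 1*(-4) = -4)
15*A(g(b(-2, 6))) = 15*(-4) = -60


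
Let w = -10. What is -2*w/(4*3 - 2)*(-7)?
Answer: -14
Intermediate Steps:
-2*w/(4*3 - 2)*(-7) = -(-20)/(4*3 - 2)*(-7) = -(-20)/(12 - 2)*(-7) = -(-20)/10*(-7) = -2*(-1)*(-7) = 2*(-7) = -14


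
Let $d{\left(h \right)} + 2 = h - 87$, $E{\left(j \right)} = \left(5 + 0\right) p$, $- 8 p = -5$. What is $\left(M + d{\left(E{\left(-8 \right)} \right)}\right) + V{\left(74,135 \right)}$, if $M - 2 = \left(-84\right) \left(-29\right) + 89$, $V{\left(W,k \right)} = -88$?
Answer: $\frac{18825}{8} \approx 2353.1$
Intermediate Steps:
$p = \frac{5}{8}$ ($p = \left(- \frac{1}{8}\right) \left(-5\right) = \frac{5}{8} \approx 0.625$)
$E{\left(j \right)} = \frac{25}{8}$ ($E{\left(j \right)} = \left(5 + 0\right) \frac{5}{8} = 5 \cdot \frac{5}{8} = \frac{25}{8}$)
$M = 2527$ ($M = 2 + \left(\left(-84\right) \left(-29\right) + 89\right) = 2 + \left(2436 + 89\right) = 2 + 2525 = 2527$)
$d{\left(h \right)} = -89 + h$ ($d{\left(h \right)} = -2 + \left(h - 87\right) = -2 + \left(-87 + h\right) = -89 + h$)
$\left(M + d{\left(E{\left(-8 \right)} \right)}\right) + V{\left(74,135 \right)} = \left(2527 + \left(-89 + \frac{25}{8}\right)\right) - 88 = \left(2527 - \frac{687}{8}\right) - 88 = \frac{19529}{8} - 88 = \frac{18825}{8}$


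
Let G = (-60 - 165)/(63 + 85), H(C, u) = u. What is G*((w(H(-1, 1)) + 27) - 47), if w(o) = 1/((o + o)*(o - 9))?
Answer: 72225/2368 ≈ 30.500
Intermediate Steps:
w(o) = 1/(2*o*(-9 + o)) (w(o) = 1/((2*o)*(-9 + o)) = 1/(2*o*(-9 + o)))
G = -225/148 ≈ -1.5203
G*((w(H(-1, 1)) + 27) - 47) = -225*(((½)/(1*(-9 + 1)) + 27) - 47)/148 = -225*(((½)*1/(-8) + 27) - 47)/148 = -225*(((½)*1*(-⅛) + 27) - 47)/148 = -225*((-1/16 + 27) - 47)/148 = -225*(431/16 - 47)/148 = -225/148*(-321/16) = 72225/2368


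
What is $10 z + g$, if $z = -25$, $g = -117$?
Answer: $-367$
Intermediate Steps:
$10 z + g = 10 \left(-25\right) - 117 = -250 - 117 = -367$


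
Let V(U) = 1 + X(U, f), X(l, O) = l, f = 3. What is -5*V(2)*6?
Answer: -90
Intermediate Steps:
V(U) = 1 + U
-5*V(2)*6 = -5*(1 + 2)*6 = -5*3*6 = -15*6 = -90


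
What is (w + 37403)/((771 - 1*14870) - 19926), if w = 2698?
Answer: -40101/34025 ≈ -1.1786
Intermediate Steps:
(w + 37403)/((771 - 1*14870) - 19926) = (2698 + 37403)/((771 - 1*14870) - 19926) = 40101/((771 - 14870) - 19926) = 40101/(-14099 - 19926) = 40101/(-34025) = 40101*(-1/34025) = -40101/34025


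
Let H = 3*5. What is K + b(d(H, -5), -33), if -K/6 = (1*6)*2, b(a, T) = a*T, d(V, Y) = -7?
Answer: 159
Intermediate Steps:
H = 15
b(a, T) = T*a
K = -72 (K = -6*1*6*2 = -36*2 = -6*12 = -72)
K + b(d(H, -5), -33) = -72 - 33*(-7) = -72 + 231 = 159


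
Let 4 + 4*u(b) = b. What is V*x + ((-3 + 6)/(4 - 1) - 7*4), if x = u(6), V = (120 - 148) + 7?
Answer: -75/2 ≈ -37.500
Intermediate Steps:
V = -21 (V = -28 + 7 = -21)
u(b) = -1 + b/4
x = ½ (x = -1 + (¼)*6 = -1 + 3/2 = ½ ≈ 0.50000)
V*x + ((-3 + 6)/(4 - 1) - 7*4) = -21*½ + ((-3 + 6)/(4 - 1) - 7*4) = -21/2 + (3/3 - 28) = -21/2 + (3*(⅓) - 28) = -21/2 + (1 - 28) = -21/2 - 27 = -75/2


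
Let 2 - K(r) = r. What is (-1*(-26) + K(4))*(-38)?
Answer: -912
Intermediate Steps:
K(r) = 2 - r
(-1*(-26) + K(4))*(-38) = (-1*(-26) + (2 - 1*4))*(-38) = (26 + (2 - 4))*(-38) = (26 - 2)*(-38) = 24*(-38) = -912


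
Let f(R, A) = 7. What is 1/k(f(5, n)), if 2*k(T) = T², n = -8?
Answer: 2/49 ≈ 0.040816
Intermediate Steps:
k(T) = T²/2
1/k(f(5, n)) = 1/((½)*7²) = 1/((½)*49) = 1/(49/2) = 2/49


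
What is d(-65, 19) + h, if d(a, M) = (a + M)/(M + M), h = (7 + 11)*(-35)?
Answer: -11993/19 ≈ -631.21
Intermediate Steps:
h = -630 (h = 18*(-35) = -630)
d(a, M) = (M + a)/(2*M) (d(a, M) = (M + a)/((2*M)) = (M + a)*(1/(2*M)) = (M + a)/(2*M))
d(-65, 19) + h = (½)*(19 - 65)/19 - 630 = (½)*(1/19)*(-46) - 630 = -23/19 - 630 = -11993/19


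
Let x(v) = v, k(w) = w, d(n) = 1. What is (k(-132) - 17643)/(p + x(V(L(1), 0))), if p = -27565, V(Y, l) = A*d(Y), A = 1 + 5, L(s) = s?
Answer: 17775/27559 ≈ 0.64498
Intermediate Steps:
A = 6
V(Y, l) = 6 (V(Y, l) = 6*1 = 6)
(k(-132) - 17643)/(p + x(V(L(1), 0))) = (-132 - 17643)/(-27565 + 6) = -17775/(-27559) = -17775*(-1/27559) = 17775/27559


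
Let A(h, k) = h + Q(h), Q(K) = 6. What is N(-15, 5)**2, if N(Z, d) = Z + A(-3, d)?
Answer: 144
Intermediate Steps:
A(h, k) = 6 + h (A(h, k) = h + 6 = 6 + h)
N(Z, d) = 3 + Z (N(Z, d) = Z + (6 - 3) = Z + 3 = 3 + Z)
N(-15, 5)**2 = (3 - 15)**2 = (-12)**2 = 144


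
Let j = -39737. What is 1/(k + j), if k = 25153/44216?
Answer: -44216/1756986039 ≈ -2.5166e-5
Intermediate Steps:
k = 25153/44216 (k = 25153*(1/44216) = 25153/44216 ≈ 0.56887)
1/(k + j) = 1/(25153/44216 - 39737) = 1/(-1756986039/44216) = -44216/1756986039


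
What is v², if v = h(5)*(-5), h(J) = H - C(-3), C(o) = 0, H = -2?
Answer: 100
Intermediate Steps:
h(J) = -2 (h(J) = -2 - 1*0 = -2 + 0 = -2)
v = 10 (v = -2*(-5) = 10)
v² = 10² = 100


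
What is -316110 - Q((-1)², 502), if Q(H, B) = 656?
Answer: -316766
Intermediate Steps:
-316110 - Q((-1)², 502) = -316110 - 1*656 = -316110 - 656 = -316766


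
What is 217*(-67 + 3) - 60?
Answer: -13948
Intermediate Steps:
217*(-67 + 3) - 60 = 217*(-64) - 60 = -13888 - 60 = -13948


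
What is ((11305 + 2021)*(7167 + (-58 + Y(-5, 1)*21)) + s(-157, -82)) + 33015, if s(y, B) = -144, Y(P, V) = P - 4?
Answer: 92248791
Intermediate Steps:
Y(P, V) = -4 + P
((11305 + 2021)*(7167 + (-58 + Y(-5, 1)*21)) + s(-157, -82)) + 33015 = ((11305 + 2021)*(7167 + (-58 + (-4 - 5)*21)) - 144) + 33015 = (13326*(7167 + (-58 - 9*21)) - 144) + 33015 = (13326*(7167 + (-58 - 189)) - 144) + 33015 = (13326*(7167 - 247) - 144) + 33015 = (13326*6920 - 144) + 33015 = (92215920 - 144) + 33015 = 92215776 + 33015 = 92248791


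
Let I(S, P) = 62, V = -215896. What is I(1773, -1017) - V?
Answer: 215958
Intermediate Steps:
I(1773, -1017) - V = 62 - 1*(-215896) = 62 + 215896 = 215958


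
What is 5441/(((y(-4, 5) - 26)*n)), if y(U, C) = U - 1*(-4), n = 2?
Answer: -5441/52 ≈ -104.63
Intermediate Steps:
y(U, C) = 4 + U (y(U, C) = U + 4 = 4 + U)
5441/(((y(-4, 5) - 26)*n)) = 5441/((((4 - 4) - 26)*2)) = 5441/(((0 - 26)*2)) = 5441/((-26*2)) = 5441/(-52) = 5441*(-1/52) = -5441/52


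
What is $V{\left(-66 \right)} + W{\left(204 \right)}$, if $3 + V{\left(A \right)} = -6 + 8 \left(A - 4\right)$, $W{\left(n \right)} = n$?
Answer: $-365$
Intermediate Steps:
$V{\left(A \right)} = -41 + 8 A$ ($V{\left(A \right)} = -3 + \left(-6 + 8 \left(A - 4\right)\right) = -3 + \left(-6 + 8 \left(-4 + A\right)\right) = -3 + \left(-6 + \left(-32 + 8 A\right)\right) = -3 + \left(-38 + 8 A\right) = -41 + 8 A$)
$V{\left(-66 \right)} + W{\left(204 \right)} = \left(-41 + 8 \left(-66\right)\right) + 204 = \left(-41 - 528\right) + 204 = -569 + 204 = -365$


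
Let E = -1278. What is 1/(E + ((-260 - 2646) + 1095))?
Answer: -1/3089 ≈ -0.00032373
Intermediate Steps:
1/(E + ((-260 - 2646) + 1095)) = 1/(-1278 + ((-260 - 2646) + 1095)) = 1/(-1278 + (-2906 + 1095)) = 1/(-1278 - 1811) = 1/(-3089) = -1/3089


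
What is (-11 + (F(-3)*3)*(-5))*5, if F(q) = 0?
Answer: -55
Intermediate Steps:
(-11 + (F(-3)*3)*(-5))*5 = (-11 + (0*3)*(-5))*5 = (-11 + 0*(-5))*5 = (-11 + 0)*5 = -11*5 = -55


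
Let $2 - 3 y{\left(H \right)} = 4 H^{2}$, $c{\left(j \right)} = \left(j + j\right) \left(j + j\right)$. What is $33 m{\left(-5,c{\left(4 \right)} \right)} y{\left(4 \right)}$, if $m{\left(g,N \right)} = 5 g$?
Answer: $17050$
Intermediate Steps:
$c{\left(j \right)} = 4 j^{2}$ ($c{\left(j \right)} = 2 j 2 j = 4 j^{2}$)
$y{\left(H \right)} = \frac{2}{3} - \frac{4 H^{2}}{3}$
$33 m{\left(-5,c{\left(4 \right)} \right)} y{\left(4 \right)} = 33 \cdot 5 \left(-5\right) \left(\frac{2}{3} - \frac{4 \cdot 4^{2}}{3}\right) = 33 \left(-25\right) \left(\frac{2}{3} - \frac{64}{3}\right) = - 825 \left(\frac{2}{3} - \frac{64}{3}\right) = \left(-825\right) \left(- \frac{62}{3}\right) = 17050$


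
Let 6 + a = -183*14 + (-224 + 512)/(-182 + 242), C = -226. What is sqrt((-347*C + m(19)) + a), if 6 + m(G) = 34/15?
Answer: sqrt(17067390)/15 ≈ 275.42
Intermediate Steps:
a = -12816/5 (a = -6 + (-183*14 + (-224 + 512)/(-182 + 242)) = -6 + (-2562 + 288/60) = -6 + (-2562 + 288*(1/60)) = -6 + (-2562 + 24/5) = -6 - 12786/5 = -12816/5 ≈ -2563.2)
m(G) = -56/15 (m(G) = -6 + 34/15 = -56/15)
sqrt((-347*C + m(19)) + a) = sqrt((-347*(-226) - 56/15) - 12816/5) = sqrt((78422 - 56/15) - 12816/5) = sqrt(1176274/15 - 12816/5) = sqrt(1137826/15) = sqrt(17067390)/15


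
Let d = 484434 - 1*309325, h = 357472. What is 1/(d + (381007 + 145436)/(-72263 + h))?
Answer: 285209/49943189224 ≈ 5.7107e-6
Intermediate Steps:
d = 175109 (d = 484434 - 309325 = 175109)
1/(d + (381007 + 145436)/(-72263 + h)) = 1/(175109 + (381007 + 145436)/(-72263 + 357472)) = 1/(175109 + 526443/285209) = 1/(49943189224/285209) = 285209/49943189224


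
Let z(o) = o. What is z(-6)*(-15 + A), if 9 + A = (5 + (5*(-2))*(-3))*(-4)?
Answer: 984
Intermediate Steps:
A = -149 (A = -9 + (5 + (5*(-2))*(-3))*(-4) = -9 + (5 - 10*(-3))*(-4) = -9 + (5 + 30)*(-4) = -9 + 35*(-4) = -9 - 140 = -149)
z(-6)*(-15 + A) = -6*(-15 - 149) = -6*(-164) = 984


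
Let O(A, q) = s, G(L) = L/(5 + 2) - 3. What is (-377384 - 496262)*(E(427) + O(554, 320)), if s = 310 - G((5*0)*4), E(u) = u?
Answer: -646498040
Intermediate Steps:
G(L) = -3 + L/7 (G(L) = L/7 - 3 = -3 + L/7)
s = 313 (s = 310 - (-3 + ((5*0)*4)/7) = 310 - (-3 + (0*4)/7) = 310 - (-3 + (⅐)*0) = 310 - (-3 + 0) = 310 - 1*(-3) = 310 + 3 = 313)
O(A, q) = 313
(-377384 - 496262)*(E(427) + O(554, 320)) = (-377384 - 496262)*(427 + 313) = -873646*740 = -646498040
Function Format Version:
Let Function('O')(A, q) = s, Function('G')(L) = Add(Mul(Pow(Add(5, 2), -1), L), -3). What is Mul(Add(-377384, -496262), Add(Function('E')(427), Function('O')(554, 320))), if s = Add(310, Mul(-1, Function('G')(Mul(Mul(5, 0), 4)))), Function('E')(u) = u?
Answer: -646498040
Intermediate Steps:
Function('G')(L) = Add(-3, Mul(Rational(1, 7), L)) (Function('G')(L) = Add(Mul(Pow(7, -1), L), -3) = Add(Mul(Rational(1, 7), L), -3) = Add(-3, Mul(Rational(1, 7), L)))
s = 313 (s = Add(310, Mul(-1, Add(-3, Mul(Rational(1, 7), Mul(Mul(5, 0), 4))))) = Add(310, Mul(-1, Add(-3, Mul(Rational(1, 7), Mul(0, 4))))) = Add(310, Mul(-1, Add(-3, Mul(Rational(1, 7), 0)))) = Add(310, Mul(-1, Add(-3, 0))) = Add(310, Mul(-1, -3)) = Add(310, 3) = 313)
Function('O')(A, q) = 313
Mul(Add(-377384, -496262), Add(Function('E')(427), Function('O')(554, 320))) = Mul(Add(-377384, -496262), Add(427, 313)) = Mul(-873646, 740) = -646498040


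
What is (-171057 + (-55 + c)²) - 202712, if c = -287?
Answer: -256805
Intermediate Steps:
(-171057 + (-55 + c)²) - 202712 = (-171057 + (-55 - 287)²) - 202712 = (-171057 + (-342)²) - 202712 = (-171057 + 116964) - 202712 = -54093 - 202712 = -256805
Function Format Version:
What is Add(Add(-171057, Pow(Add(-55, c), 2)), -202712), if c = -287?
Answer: -256805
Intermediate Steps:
Add(Add(-171057, Pow(Add(-55, c), 2)), -202712) = Add(Add(-171057, Pow(Add(-55, -287), 2)), -202712) = Add(Add(-171057, Pow(-342, 2)), -202712) = Add(Add(-171057, 116964), -202712) = Add(-54093, -202712) = -256805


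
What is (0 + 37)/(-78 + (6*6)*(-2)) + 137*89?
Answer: 1828913/150 ≈ 12193.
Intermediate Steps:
(0 + 37)/(-78 + (6*6)*(-2)) + 137*89 = 37/(-78 + 36*(-2)) + 12193 = 37/(-78 - 72) + 12193 = 37/(-150) + 12193 = 37*(-1/150) + 12193 = -37/150 + 12193 = 1828913/150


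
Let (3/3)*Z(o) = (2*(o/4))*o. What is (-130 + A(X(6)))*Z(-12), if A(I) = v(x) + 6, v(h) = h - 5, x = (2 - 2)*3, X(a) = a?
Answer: -9288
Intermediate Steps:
x = 0 (x = 0*3 = 0)
Z(o) = o²/2 (Z(o) = (2*(o/4))*o = (o/2)*o = o²/2)
v(h) = -5 + h
A(I) = 1 (A(I) = (-5 + 0) + 6 = -5 + 6 = 1)
(-130 + A(X(6)))*Z(-12) = (-130 + 1)*((½)*(-12)²) = -129*144/2 = -129*72 = -9288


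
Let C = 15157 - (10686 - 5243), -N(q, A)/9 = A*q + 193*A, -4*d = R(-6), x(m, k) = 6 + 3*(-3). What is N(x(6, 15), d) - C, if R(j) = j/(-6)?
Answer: -18573/2 ≈ -9286.5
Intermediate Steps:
x(m, k) = -3 (x(m, k) = 6 - 9 = -3)
R(j) = -j/6 (R(j) = j*(-1/6) = -j/6)
d = -1/4 (d = -(-1)*(-6)/24 = -1/4*1 = -1/4 ≈ -0.25000)
N(q, A) = -1737*A - 9*A*q (N(q, A) = -9*(A*q + 193*A) = -9*(193*A + A*q) = -1737*A - 9*A*q)
C = 9714 (C = 15157 - 1*5443 = 15157 - 5443 = 9714)
N(x(6, 15), d) - C = -9*(-1/4)*(193 - 3) - 1*9714 = -9*(-1/4)*190 - 9714 = 855/2 - 9714 = -18573/2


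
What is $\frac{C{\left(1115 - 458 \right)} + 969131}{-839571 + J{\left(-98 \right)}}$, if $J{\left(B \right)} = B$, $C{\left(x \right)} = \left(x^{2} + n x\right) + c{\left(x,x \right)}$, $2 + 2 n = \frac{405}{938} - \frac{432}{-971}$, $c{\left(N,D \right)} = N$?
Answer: $- \frac{2552179840327}{1529537691724} \approx -1.6686$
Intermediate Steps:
$n = - \frac{1023125}{1821596}$ ($n = -1 + \frac{\frac{405}{938} - \frac{432}{-971}}{2} = -1 + \frac{405 \cdot \frac{1}{938} - - \frac{432}{971}}{2} = -1 + \frac{\frac{405}{938} + \frac{432}{971}}{2} = -1 + \frac{1}{2} \cdot \frac{798471}{910798} = -1 + \frac{798471}{1821596} = - \frac{1023125}{1821596} \approx -0.56166$)
$C{\left(x \right)} = x^{2} + \frac{798471 x}{1821596}$ ($C{\left(x \right)} = \left(x^{2} - \frac{1023125 x}{1821596}\right) + x = x^{2} + \frac{798471 x}{1821596}$)
$\frac{C{\left(1115 - 458 \right)} + 969131}{-839571 + J{\left(-98 \right)}} = \frac{\frac{\left(1115 - 458\right) \left(798471 + 1821596 \left(1115 - 458\right)\right)}{1821596} + 969131}{-839571 - 98} = \frac{\frac{\left(1115 - 458\right) \left(798471 + 1821596 \left(1115 - 458\right)\right)}{1821596} + 969131}{-839669} = \left(\frac{1}{1821596} \cdot 657 \left(798471 + 1821596 \cdot 657\right) + 969131\right) \left(- \frac{1}{839669}\right) = \left(\frac{1}{1821596} \cdot 657 \left(798471 + 1196788572\right) + 969131\right) \left(- \frac{1}{839669}\right) = \left(\frac{1}{1821596} \cdot 657 \cdot 1197587043 + 969131\right) \left(- \frac{1}{839669}\right) = \left(\frac{786814687251}{1821596} + 969131\right) \left(- \frac{1}{839669}\right) = \frac{2552179840327}{1821596} \left(- \frac{1}{839669}\right) = - \frac{2552179840327}{1529537691724}$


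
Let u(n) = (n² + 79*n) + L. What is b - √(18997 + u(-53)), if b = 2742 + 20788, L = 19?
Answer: 23530 - √17638 ≈ 23397.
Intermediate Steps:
u(n) = 19 + n² + 79*n (u(n) = (n² + 79*n) + 19 = 19 + n² + 79*n)
b = 23530
b - √(18997 + u(-53)) = 23530 - √(18997 + (19 + (-53)² + 79*(-53))) = 23530 - √(18997 + (19 + 2809 - 4187)) = 23530 - √(18997 - 1359) = 23530 - √17638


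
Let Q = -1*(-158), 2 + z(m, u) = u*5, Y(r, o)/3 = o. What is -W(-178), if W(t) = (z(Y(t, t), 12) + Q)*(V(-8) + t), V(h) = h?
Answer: 40176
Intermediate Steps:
Y(r, o) = 3*o
z(m, u) = -2 + 5*u (z(m, u) = -2 + u*5 = -2 + 5*u)
Q = 158
W(t) = -1728 + 216*t (W(t) = ((-2 + 5*12) + 158)*(-8 + t) = ((-2 + 60) + 158)*(-8 + t) = (58 + 158)*(-8 + t) = 216*(-8 + t) = -1728 + 216*t)
-W(-178) = -(-1728 + 216*(-178)) = -(-1728 - 38448) = -1*(-40176) = 40176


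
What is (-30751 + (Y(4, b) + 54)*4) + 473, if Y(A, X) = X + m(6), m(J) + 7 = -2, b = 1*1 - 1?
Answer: -30098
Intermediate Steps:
b = 0 (b = 1 - 1 = 0)
m(J) = -9 (m(J) = -7 - 2 = -9)
Y(A, X) = -9 + X (Y(A, X) = X - 9 = -9 + X)
(-30751 + (Y(4, b) + 54)*4) + 473 = (-30751 + ((-9 + 0) + 54)*4) + 473 = (-30751 + (-9 + 54)*4) + 473 = (-30751 + 45*4) + 473 = (-30751 + 180) + 473 = -30571 + 473 = -30098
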